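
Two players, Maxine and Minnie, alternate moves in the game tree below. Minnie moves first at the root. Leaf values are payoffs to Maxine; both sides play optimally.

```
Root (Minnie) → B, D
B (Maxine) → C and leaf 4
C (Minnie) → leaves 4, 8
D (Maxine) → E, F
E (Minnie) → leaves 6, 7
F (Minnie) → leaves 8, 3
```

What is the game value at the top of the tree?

C (Minnie): min(4, 8) = 4
B (Maxine): max(4, 4) = 4
E (Minnie): min(6, 7) = 6
F (Minnie): min(8, 3) = 3
D (Maxine): max(6, 3) = 6
Root (Minnie): min(4, 6) = 4

4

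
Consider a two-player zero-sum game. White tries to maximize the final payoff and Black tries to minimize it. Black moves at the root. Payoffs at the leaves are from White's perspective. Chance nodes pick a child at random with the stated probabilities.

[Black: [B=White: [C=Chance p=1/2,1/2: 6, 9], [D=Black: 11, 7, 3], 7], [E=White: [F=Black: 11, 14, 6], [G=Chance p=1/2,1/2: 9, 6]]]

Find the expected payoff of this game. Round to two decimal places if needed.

7.5

C (Chance): 1/2·6 + 1/2·9 = 7.5
D (Black): min(11, 7, 3) = 3
B (White): max(7.5, 3, 7) = 7.5
F (Black): min(11, 14, 6) = 6
G (Chance): 1/2·9 + 1/2·6 = 7.5
E (White): max(6, 7.5) = 7.5
Root (Black): min(7.5, 7.5) = 7.5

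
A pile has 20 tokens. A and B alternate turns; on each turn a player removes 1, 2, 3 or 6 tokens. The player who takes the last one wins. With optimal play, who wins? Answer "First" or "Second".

Second

Positions where the player to move wins (W) vs loses (L):
i:   0  1  2  3  4  5  6  7  8  9 10 11 12 13 14 15 16 17 18 19 20
     L  W  W  W  L  W  W  W  L  W  W  W  L  W  W  W  L  W  W  W  L
Position 20 is L, so the second player wins.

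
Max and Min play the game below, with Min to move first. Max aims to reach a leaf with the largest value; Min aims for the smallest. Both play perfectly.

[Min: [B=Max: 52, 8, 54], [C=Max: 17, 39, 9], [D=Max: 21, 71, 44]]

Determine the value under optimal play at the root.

B (Max): max(52, 8, 54) = 54
C (Max): max(17, 39, 9) = 39
D (Max): max(21, 71, 44) = 71
Root (Min): min(54, 39, 71) = 39

39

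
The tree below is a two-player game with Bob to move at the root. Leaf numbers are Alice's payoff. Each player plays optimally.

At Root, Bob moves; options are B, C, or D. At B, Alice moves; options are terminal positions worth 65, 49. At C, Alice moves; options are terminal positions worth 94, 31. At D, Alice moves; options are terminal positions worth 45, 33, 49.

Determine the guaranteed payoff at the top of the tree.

49

B (Alice): max(65, 49) = 65
C (Alice): max(94, 31) = 94
D (Alice): max(45, 33, 49) = 49
Root (Bob): min(65, 94, 49) = 49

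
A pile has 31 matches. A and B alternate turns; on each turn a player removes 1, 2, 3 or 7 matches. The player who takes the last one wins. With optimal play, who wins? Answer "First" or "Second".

Positions where the player to move wins (W) vs loses (L):
i:   0  1  2  3  4  5  6  7  8  9 10 11 12 13 14 15 16 17 18 19 20 21 22 23 24 25 26 27 28 29 30 31
     L  W  W  W  L  W  W  W  L  W  W  W  L  W  W  W  L  W  W  W  L  W  W  W  L  W  W  W  L  W  W  W
Position 31 is W, so the first player wins.

First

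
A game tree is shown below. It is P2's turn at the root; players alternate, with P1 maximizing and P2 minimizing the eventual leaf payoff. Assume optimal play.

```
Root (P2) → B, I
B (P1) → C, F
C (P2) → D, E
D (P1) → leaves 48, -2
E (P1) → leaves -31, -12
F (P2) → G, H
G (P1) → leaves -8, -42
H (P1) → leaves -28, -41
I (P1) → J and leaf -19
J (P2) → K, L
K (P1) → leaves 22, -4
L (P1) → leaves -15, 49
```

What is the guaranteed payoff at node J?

K: max(22, -4) = 22
L: max(-15, 49) = 49
J: min(22, 49) = 22

22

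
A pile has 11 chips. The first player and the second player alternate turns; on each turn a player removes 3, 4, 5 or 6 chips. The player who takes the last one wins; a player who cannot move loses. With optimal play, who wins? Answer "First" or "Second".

W/L table (W = player to move can force a win):
i:   0  1  2  3  4  5  6  7  8  9 10 11
     L  L  L  W  W  W  W  W  W  L  L  L
Position 11 is L, so the second player wins.

Second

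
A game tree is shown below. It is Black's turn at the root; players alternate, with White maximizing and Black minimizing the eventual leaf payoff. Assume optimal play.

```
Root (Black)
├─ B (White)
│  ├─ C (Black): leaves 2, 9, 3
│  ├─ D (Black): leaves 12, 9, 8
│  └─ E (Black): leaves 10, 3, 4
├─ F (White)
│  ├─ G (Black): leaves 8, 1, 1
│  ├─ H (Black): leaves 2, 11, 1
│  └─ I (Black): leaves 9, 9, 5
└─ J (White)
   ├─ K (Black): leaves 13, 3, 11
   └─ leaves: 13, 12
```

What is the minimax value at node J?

K: min(13, 3, 11) = 3
J: max(3, 13, 12) = 13

13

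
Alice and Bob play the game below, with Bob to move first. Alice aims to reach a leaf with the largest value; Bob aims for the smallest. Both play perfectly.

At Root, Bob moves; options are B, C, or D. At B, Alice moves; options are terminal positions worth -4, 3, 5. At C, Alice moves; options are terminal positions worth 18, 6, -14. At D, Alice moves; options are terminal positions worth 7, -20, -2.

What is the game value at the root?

B (Alice): max(-4, 3, 5) = 5
C (Alice): max(18, 6, -14) = 18
D (Alice): max(7, -20, -2) = 7
Root (Bob): min(5, 18, 7) = 5

5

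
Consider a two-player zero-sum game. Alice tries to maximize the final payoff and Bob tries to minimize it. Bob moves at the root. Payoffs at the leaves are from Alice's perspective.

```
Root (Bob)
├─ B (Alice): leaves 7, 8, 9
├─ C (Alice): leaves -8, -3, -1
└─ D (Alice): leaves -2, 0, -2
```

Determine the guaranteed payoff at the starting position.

-1

B (Alice): max(7, 8, 9) = 9
C (Alice): max(-8, -3, -1) = -1
D (Alice): max(-2, 0, -2) = 0
Root (Bob): min(9, -1, 0) = -1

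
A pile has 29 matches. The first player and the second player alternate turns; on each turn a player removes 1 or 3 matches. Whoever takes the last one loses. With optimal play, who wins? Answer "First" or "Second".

Compute winning (W) and losing (L) positions by backward induction:
i:   0  1  2  3  4  5  6  7  8  9 10 11 12 13 14 15 16 17 18 19 20 21 22 23 24 25 26 27 28 29
     W  L  W  L  W  L  W  L  W  L  W  L  W  L  W  L  W  L  W  L  W  L  W  L  W  L  W  L  W  L
Position 29 is L, so the second player wins.

Second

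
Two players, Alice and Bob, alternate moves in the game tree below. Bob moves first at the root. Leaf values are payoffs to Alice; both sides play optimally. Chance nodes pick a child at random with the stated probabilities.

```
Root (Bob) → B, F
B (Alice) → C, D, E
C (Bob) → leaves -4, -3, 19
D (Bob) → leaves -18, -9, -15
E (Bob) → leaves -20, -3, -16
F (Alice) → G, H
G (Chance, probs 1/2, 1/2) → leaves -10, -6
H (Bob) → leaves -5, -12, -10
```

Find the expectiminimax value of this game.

C (Bob): min(-4, -3, 19) = -4
D (Bob): min(-18, -9, -15) = -18
E (Bob): min(-20, -3, -16) = -20
B (Alice): max(-4, -18, -20) = -4
G (Chance): 1/2·-10 + 1/2·-6 = -8
H (Bob): min(-5, -12, -10) = -12
F (Alice): max(-8, -12) = -8
Root (Bob): min(-4, -8) = -8

-8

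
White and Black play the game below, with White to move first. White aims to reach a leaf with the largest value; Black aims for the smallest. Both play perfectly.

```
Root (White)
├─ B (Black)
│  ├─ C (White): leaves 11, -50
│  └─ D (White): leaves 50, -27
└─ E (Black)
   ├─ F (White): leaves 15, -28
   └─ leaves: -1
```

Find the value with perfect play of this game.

C (White): max(11, -50) = 11
D (White): max(50, -27) = 50
B (Black): min(11, 50) = 11
F (White): max(15, -28) = 15
E (Black): min(15, -1) = -1
Root (White): max(11, -1) = 11

11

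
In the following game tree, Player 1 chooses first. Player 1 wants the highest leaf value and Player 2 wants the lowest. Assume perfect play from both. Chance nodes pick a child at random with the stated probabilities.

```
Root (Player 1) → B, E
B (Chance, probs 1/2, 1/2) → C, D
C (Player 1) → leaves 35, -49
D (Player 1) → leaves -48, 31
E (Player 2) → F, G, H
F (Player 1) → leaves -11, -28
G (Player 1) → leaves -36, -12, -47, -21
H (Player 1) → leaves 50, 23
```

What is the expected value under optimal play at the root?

33

C (Player 1): max(35, -49) = 35
D (Player 1): max(-48, 31) = 31
B (Chance): 1/2·35 + 1/2·31 = 33
F (Player 1): max(-11, -28) = -11
G (Player 1): max(-36, -12, -47, -21) = -12
H (Player 1): max(50, 23) = 50
E (Player 2): min(-11, -12, 50) = -12
Root (Player 1): max(33, -12) = 33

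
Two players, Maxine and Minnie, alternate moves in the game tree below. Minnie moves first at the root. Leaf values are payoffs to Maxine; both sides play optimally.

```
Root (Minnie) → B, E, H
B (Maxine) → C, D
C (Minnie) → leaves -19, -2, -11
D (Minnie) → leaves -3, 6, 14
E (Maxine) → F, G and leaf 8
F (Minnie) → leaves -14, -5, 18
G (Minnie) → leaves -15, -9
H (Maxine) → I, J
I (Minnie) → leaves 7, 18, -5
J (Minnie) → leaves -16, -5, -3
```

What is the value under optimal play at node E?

8

F: min(-14, -5, 18) = -14
G: min(-15, -9) = -15
E: max(-14, -15, 8) = 8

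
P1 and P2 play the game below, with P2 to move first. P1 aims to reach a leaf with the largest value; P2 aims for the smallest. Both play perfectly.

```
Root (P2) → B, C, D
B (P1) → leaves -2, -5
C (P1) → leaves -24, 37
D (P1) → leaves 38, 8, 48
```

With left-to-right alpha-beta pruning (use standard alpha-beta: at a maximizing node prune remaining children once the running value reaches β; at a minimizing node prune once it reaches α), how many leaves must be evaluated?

5

B [α=-∞,β=+∞]: v=-2
C [α=-∞,β=-2]: v=37
D [α=-∞,β=-2]: v=38 after child 1 ≥ β → β-cutoff, skip 2
Root [α=-∞,β=+∞]: v=-2
Leaves evaluated: 5 of 7.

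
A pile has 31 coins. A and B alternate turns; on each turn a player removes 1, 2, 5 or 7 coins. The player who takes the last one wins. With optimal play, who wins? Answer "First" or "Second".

First

Compute winning (W) and losing (L) positions by backward induction:
i:   0  1  2  3  4  5  6  7  8  9 10 11 12 13 14 15 16 17 18 19 20 21 22 23 24 25 26 27 28 29 30 31
     L  W  W  L  W  W  L  W  W  L  W  W  L  W  W  L  W  W  L  W  W  L  W  W  L  W  W  L  W  W  L  W
Position 31 is W, so the first player wins.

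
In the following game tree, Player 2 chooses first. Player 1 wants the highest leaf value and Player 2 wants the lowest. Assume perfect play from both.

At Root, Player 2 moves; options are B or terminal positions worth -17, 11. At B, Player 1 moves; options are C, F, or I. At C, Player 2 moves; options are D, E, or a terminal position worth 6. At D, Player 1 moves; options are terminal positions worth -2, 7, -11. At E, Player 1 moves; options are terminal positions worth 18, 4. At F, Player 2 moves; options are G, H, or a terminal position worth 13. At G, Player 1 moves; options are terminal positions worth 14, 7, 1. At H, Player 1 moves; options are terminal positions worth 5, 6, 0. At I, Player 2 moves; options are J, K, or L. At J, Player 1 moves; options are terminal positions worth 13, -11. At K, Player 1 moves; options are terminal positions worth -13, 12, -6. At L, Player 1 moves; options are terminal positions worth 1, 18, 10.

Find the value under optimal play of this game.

-17

D (Player 1): max(-2, 7, -11) = 7
E (Player 1): max(18, 4) = 18
C (Player 2): min(7, 18, 6) = 6
G (Player 1): max(14, 7, 1) = 14
H (Player 1): max(5, 6, 0) = 6
F (Player 2): min(14, 6, 13) = 6
J (Player 1): max(13, -11) = 13
K (Player 1): max(-13, 12, -6) = 12
L (Player 1): max(1, 18, 10) = 18
I (Player 2): min(13, 12, 18) = 12
B (Player 1): max(6, 6, 12) = 12
Root (Player 2): min(12, -17, 11) = -17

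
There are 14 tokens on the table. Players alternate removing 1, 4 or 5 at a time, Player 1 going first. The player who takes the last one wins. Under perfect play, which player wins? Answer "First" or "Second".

i:   0  1  2  3  4  5  6  7  8  9 10 11 12 13 14
     L  W  L  W  W  W  W  W  L  W  L  W  W  W  W
Position 14 is W, so the first player wins.

First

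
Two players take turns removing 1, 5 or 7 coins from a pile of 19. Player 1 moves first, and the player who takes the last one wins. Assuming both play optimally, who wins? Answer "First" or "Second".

First

Mark each pile size as W (mover wins) or L (mover loses):
i:   0  1  2  3  4  5  6  7  8  9 10 11 12 13 14 15 16 17 18 19
     L  W  L  W  L  W  L  W  L  W  L  W  L  W  L  W  L  W  L  W
Position 19 is W, so the first player wins.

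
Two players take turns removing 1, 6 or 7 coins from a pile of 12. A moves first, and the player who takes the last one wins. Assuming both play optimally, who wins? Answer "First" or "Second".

Second

i:   0  1  2  3  4  5  6  7  8  9 10 11 12
     L  W  L  W  L  W  W  W  W  W  W  W  L
Position 12 is L, so the second player wins.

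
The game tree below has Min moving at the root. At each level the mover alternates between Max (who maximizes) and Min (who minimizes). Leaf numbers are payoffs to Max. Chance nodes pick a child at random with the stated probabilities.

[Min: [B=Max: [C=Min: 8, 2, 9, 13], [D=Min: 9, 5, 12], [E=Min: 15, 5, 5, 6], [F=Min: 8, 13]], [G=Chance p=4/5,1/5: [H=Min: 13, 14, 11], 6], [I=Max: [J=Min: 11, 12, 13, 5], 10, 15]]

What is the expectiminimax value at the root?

8

C (Min): min(8, 2, 9, 13) = 2
D (Min): min(9, 5, 12) = 5
E (Min): min(15, 5, 5, 6) = 5
F (Min): min(8, 13) = 8
B (Max): max(2, 5, 5, 8) = 8
H (Min): min(13, 14, 11) = 11
G (Chance): 4/5·11 + 1/5·6 = 10
J (Min): min(11, 12, 13, 5) = 5
I (Max): max(5, 10, 15) = 15
Root (Min): min(8, 10, 15) = 8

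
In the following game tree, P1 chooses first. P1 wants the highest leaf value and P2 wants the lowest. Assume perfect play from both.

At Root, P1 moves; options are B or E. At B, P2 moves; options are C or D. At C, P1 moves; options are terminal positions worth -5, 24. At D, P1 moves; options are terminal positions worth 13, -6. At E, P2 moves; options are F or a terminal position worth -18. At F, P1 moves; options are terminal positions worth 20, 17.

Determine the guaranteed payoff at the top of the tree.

C (P1): max(-5, 24) = 24
D (P1): max(13, -6) = 13
B (P2): min(24, 13) = 13
F (P1): max(20, 17) = 20
E (P2): min(20, -18) = -18
Root (P1): max(13, -18) = 13

13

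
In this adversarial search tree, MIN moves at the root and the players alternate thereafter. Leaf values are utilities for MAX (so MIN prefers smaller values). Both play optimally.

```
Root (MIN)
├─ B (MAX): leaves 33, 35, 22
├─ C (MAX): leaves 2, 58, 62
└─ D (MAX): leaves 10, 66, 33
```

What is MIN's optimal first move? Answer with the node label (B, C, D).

B

B (MAX): max(33, 35, 22) = 35
C (MAX): max(2, 58, 62) = 62
D (MAX): max(10, 66, 33) = 66
Root (MIN): min(35, 62, 66) = 35
MIN picks the child with the lowest value: B (value 35).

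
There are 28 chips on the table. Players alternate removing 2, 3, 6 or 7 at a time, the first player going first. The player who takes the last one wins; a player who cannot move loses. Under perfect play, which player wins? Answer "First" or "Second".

Second

Mark each pile size as W (mover wins) or L (mover loses):
i:   0  1  2  3  4  5  6  7  8  9 10 11 12 13 14 15 16 17 18 19 20 21 22 23 24 25 26 27 28
     L  L  W  W  W  L  W  W  W  L  L  W  W  W  L  W  W  W  L  L  W  W  W  L  W  W  W  L  L
Position 28 is L, so the second player wins.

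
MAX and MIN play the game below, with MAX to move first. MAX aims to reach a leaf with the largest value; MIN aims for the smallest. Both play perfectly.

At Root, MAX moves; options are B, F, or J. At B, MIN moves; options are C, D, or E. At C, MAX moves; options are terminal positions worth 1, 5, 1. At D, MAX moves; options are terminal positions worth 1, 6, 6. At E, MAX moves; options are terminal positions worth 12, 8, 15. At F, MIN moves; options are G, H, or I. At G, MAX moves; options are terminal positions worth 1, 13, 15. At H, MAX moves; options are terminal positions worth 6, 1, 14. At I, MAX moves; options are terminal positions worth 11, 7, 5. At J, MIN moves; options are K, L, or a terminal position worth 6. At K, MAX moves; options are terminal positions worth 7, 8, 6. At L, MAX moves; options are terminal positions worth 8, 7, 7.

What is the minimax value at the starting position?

C (MAX): max(1, 5, 1) = 5
D (MAX): max(1, 6, 6) = 6
E (MAX): max(12, 8, 15) = 15
B (MIN): min(5, 6, 15) = 5
G (MAX): max(1, 13, 15) = 15
H (MAX): max(6, 1, 14) = 14
I (MAX): max(11, 7, 5) = 11
F (MIN): min(15, 14, 11) = 11
K (MAX): max(7, 8, 6) = 8
L (MAX): max(8, 7, 7) = 8
J (MIN): min(8, 8, 6) = 6
Root (MAX): max(5, 11, 6) = 11

11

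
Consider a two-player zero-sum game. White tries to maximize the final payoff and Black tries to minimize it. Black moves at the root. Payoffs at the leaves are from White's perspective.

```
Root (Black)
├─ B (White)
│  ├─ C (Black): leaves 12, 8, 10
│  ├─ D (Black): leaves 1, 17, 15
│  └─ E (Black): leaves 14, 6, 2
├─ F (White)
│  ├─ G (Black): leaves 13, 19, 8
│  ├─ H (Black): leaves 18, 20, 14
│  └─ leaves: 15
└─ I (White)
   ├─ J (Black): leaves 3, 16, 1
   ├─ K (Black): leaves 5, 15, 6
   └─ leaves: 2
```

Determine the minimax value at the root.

5

C (Black): min(12, 8, 10) = 8
D (Black): min(1, 17, 15) = 1
E (Black): min(14, 6, 2) = 2
B (White): max(8, 1, 2) = 8
G (Black): min(13, 19, 8) = 8
H (Black): min(18, 20, 14) = 14
F (White): max(8, 14, 15) = 15
J (Black): min(3, 16, 1) = 1
K (Black): min(5, 15, 6) = 5
I (White): max(1, 5, 2) = 5
Root (Black): min(8, 15, 5) = 5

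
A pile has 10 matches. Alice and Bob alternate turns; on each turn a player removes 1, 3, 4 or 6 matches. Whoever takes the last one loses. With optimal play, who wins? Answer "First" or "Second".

Second

i:   0  1  2  3  4  5  6  7  8  9 10
     W  L  W  L  W  W  W  W  L  W  L
Position 10 is L, so the second player wins.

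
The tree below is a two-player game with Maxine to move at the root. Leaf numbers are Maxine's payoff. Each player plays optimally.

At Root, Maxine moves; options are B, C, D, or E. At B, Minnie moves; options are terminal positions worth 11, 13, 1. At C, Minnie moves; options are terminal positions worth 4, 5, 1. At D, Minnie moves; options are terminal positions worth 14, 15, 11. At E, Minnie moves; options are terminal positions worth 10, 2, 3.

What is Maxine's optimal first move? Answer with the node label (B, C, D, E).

D

B (Minnie): min(11, 13, 1) = 1
C (Minnie): min(4, 5, 1) = 1
D (Minnie): min(14, 15, 11) = 11
E (Minnie): min(10, 2, 3) = 2
Root (Maxine): max(1, 1, 11, 2) = 11
Maxine picks the child with the highest value: D (value 11).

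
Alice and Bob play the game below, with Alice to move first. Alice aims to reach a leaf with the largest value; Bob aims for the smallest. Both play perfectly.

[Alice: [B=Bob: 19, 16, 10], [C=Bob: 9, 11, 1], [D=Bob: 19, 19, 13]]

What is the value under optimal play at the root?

B (Bob): min(19, 16, 10) = 10
C (Bob): min(9, 11, 1) = 1
D (Bob): min(19, 19, 13) = 13
Root (Alice): max(10, 1, 13) = 13

13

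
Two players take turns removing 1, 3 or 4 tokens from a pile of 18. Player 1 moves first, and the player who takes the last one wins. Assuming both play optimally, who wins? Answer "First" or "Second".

Positions where the player to move wins (W) vs loses (L):
i:   0  1  2  3  4  5  6  7  8  9 10 11 12 13 14 15 16 17 18
     L  W  L  W  W  W  W  L  W  L  W  W  W  W  L  W  L  W  W
Position 18 is W, so the first player wins.

First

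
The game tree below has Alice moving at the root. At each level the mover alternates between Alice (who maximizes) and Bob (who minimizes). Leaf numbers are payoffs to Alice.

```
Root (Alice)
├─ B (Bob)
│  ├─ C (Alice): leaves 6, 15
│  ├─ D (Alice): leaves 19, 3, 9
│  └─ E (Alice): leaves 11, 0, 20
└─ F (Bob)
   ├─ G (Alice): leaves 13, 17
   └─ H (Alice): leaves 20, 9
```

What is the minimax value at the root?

17

C (Alice): max(6, 15) = 15
D (Alice): max(19, 3, 9) = 19
E (Alice): max(11, 0, 20) = 20
B (Bob): min(15, 19, 20) = 15
G (Alice): max(13, 17) = 17
H (Alice): max(20, 9) = 20
F (Bob): min(17, 20) = 17
Root (Alice): max(15, 17) = 17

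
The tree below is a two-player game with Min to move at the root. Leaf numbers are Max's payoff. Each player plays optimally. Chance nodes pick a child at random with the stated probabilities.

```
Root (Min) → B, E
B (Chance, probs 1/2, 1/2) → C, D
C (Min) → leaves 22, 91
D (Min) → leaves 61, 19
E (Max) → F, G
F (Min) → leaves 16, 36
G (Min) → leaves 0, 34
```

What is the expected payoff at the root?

16

C (Min): min(22, 91) = 22
D (Min): min(61, 19) = 19
B (Chance): 1/2·22 + 1/2·19 = 20.5
F (Min): min(16, 36) = 16
G (Min): min(0, 34) = 0
E (Max): max(16, 0) = 16
Root (Min): min(20.5, 16) = 16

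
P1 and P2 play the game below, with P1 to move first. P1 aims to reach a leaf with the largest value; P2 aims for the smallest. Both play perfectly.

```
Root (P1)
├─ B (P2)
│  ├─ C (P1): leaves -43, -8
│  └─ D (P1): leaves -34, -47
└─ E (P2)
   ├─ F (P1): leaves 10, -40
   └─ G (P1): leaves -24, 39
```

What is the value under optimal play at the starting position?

C (P1): max(-43, -8) = -8
D (P1): max(-34, -47) = -34
B (P2): min(-8, -34) = -34
F (P1): max(10, -40) = 10
G (P1): max(-24, 39) = 39
E (P2): min(10, 39) = 10
Root (P1): max(-34, 10) = 10

10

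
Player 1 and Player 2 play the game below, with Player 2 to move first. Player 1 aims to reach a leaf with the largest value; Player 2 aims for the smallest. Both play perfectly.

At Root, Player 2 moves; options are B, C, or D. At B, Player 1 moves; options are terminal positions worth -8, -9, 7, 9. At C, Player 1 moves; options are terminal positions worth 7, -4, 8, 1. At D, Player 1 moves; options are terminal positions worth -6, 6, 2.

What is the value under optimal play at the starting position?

6

B (Player 1): max(-8, -9, 7, 9) = 9
C (Player 1): max(7, -4, 8, 1) = 8
D (Player 1): max(-6, 6, 2) = 6
Root (Player 2): min(9, 8, 6) = 6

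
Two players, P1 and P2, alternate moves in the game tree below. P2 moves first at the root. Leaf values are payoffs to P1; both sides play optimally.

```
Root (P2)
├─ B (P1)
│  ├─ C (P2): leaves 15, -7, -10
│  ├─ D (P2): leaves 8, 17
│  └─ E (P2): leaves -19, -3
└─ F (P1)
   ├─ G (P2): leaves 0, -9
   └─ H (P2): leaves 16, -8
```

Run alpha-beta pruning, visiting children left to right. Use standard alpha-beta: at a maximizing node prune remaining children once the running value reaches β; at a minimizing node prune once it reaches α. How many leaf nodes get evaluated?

10

C [α=-∞,β=+∞]: v=-10
D [α=-10,β=+∞]: v=8
E [α=8,β=+∞]: v=-19 after child 1 ≤ α → α-cutoff, skip 1
B [α=-∞,β=+∞]: v=8
G [α=-∞,β=8]: v=-9
H [α=-9,β=8]: v=-8
F [α=-∞,β=8]: v=-8
Root [α=-∞,β=+∞]: v=-8
Leaves evaluated: 10 of 11.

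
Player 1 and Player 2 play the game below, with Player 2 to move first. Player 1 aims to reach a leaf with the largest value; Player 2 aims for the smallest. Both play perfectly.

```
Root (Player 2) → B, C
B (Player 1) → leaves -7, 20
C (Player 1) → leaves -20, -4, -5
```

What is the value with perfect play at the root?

B (Player 1): max(-7, 20) = 20
C (Player 1): max(-20, -4, -5) = -4
Root (Player 2): min(20, -4) = -4

-4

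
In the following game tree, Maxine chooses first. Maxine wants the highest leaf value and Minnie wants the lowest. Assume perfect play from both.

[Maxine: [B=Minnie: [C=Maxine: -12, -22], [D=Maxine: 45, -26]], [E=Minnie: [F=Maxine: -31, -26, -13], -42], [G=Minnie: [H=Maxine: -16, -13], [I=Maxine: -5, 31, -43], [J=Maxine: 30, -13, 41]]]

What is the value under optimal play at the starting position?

C (Maxine): max(-12, -22) = -12
D (Maxine): max(45, -26) = 45
B (Minnie): min(-12, 45) = -12
F (Maxine): max(-31, -26, -13) = -13
E (Minnie): min(-13, -42) = -42
H (Maxine): max(-16, -13) = -13
I (Maxine): max(-5, 31, -43) = 31
J (Maxine): max(30, -13, 41) = 41
G (Minnie): min(-13, 31, 41) = -13
Root (Maxine): max(-12, -42, -13) = -12

-12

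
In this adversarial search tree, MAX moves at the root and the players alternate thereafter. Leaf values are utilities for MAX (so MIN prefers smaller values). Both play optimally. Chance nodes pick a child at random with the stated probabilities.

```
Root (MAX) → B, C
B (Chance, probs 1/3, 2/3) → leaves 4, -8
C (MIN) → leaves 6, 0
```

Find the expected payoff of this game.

0

B (Chance): 1/3·4 + 2/3·-8 = -4
C (MIN): min(6, 0) = 0
Root (MAX): max(-4, 0) = 0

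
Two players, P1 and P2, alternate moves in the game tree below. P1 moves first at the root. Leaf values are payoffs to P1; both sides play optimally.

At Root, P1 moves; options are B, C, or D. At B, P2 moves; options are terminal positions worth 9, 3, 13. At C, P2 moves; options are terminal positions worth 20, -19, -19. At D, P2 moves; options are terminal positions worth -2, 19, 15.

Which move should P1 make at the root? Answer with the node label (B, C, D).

B

B (P2): min(9, 3, 13) = 3
C (P2): min(20, -19, -19) = -19
D (P2): min(-2, 19, 15) = -2
Root (P1): max(3, -19, -2) = 3
P1 picks the child with the highest value: B (value 3).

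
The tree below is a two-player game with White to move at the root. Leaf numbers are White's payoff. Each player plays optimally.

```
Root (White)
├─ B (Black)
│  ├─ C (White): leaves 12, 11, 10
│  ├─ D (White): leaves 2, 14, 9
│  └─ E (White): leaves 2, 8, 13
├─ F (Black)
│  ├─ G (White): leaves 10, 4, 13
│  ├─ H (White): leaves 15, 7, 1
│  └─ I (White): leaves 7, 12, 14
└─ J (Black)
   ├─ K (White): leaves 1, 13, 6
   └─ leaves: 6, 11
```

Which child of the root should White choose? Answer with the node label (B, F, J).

C (White): max(12, 11, 10) = 12
D (White): max(2, 14, 9) = 14
E (White): max(2, 8, 13) = 13
B (Black): min(12, 14, 13) = 12
G (White): max(10, 4, 13) = 13
H (White): max(15, 7, 1) = 15
I (White): max(7, 12, 14) = 14
F (Black): min(13, 15, 14) = 13
K (White): max(1, 13, 6) = 13
J (Black): min(13, 6, 11) = 6
Root (White): max(12, 13, 6) = 13
White picks the child with the highest value: F (value 13).

F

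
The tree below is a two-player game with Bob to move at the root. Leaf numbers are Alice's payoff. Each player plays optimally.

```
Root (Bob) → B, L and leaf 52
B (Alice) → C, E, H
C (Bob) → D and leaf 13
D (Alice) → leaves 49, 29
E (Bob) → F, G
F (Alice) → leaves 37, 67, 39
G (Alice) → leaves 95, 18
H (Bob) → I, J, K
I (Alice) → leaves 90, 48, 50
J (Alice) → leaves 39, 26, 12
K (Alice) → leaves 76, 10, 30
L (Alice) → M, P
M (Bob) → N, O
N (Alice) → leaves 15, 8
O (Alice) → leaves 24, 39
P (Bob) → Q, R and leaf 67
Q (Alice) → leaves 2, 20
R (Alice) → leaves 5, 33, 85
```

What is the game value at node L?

N: max(15, 8) = 15
O: max(24, 39) = 39
M: min(15, 39) = 15
Q: max(2, 20) = 20
R: max(5, 33, 85) = 85
P: min(20, 85, 67) = 20
L: max(15, 20) = 20

20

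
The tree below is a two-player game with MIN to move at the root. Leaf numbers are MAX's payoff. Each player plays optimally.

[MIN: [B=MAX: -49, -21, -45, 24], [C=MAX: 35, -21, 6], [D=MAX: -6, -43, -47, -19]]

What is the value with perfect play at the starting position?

B (MAX): max(-49, -21, -45, 24) = 24
C (MAX): max(35, -21, 6) = 35
D (MAX): max(-6, -43, -47, -19) = -6
Root (MIN): min(24, 35, -6) = -6

-6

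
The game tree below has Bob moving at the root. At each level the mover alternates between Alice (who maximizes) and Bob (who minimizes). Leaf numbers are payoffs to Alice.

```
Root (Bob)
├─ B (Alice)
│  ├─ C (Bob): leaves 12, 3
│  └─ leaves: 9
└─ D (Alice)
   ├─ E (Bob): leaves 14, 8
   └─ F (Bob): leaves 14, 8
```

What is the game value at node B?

9

C: min(12, 3) = 3
B: max(3, 9) = 9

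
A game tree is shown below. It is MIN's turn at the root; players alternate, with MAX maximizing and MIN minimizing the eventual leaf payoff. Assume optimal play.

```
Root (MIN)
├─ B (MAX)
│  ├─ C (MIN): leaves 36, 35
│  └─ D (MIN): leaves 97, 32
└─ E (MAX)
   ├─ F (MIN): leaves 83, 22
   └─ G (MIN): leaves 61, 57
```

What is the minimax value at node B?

C: min(36, 35) = 35
D: min(97, 32) = 32
B: max(35, 32) = 35

35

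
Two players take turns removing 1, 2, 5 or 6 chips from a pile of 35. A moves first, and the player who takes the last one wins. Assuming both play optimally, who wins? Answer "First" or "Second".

Second

Compute winning (W) and losing (L) positions by backward induction:
i:   0  1  2  3  4  5  6  7  8  9 10 11 12 13 14 15 16 17 18 19 20 21 22 23 24 25 26 27 28 29 30 31 32 33 34 35
     L  W  W  L  W  W  W  L  W  W  L  W  W  W  L  W  W  L  W  W  W  L  W  W  L  W  W  W  L  W  W  L  W  W  W  L
Position 35 is L, so the second player wins.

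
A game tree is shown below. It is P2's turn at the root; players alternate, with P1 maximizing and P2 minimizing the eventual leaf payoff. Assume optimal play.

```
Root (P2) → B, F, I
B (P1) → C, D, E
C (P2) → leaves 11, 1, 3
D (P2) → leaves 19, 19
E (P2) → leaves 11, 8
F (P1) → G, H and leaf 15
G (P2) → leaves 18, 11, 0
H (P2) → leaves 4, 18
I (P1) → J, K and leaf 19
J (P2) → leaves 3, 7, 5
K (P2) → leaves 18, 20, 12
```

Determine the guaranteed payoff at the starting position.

15

C (P2): min(11, 1, 3) = 1
D (P2): min(19, 19) = 19
E (P2): min(11, 8) = 8
B (P1): max(1, 19, 8) = 19
G (P2): min(18, 11, 0) = 0
H (P2): min(4, 18) = 4
F (P1): max(0, 4, 15) = 15
J (P2): min(3, 7, 5) = 3
K (P2): min(18, 20, 12) = 12
I (P1): max(3, 12, 19) = 19
Root (P2): min(19, 15, 19) = 15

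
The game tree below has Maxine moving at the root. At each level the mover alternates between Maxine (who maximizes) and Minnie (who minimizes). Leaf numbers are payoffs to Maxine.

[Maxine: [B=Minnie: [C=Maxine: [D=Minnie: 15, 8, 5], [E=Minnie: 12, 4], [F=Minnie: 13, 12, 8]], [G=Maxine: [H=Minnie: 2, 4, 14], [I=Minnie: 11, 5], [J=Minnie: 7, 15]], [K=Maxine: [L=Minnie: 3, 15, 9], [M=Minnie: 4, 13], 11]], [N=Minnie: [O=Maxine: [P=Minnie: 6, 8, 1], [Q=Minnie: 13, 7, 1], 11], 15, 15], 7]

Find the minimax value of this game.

11

D (Minnie): min(15, 8, 5) = 5
E (Minnie): min(12, 4) = 4
F (Minnie): min(13, 12, 8) = 8
C (Maxine): max(5, 4, 8) = 8
H (Minnie): min(2, 4, 14) = 2
I (Minnie): min(11, 5) = 5
J (Minnie): min(7, 15) = 7
G (Maxine): max(2, 5, 7) = 7
L (Minnie): min(3, 15, 9) = 3
M (Minnie): min(4, 13) = 4
K (Maxine): max(3, 4, 11) = 11
B (Minnie): min(8, 7, 11) = 7
P (Minnie): min(6, 8, 1) = 1
Q (Minnie): min(13, 7, 1) = 1
O (Maxine): max(1, 1, 11) = 11
N (Minnie): min(11, 15, 15) = 11
Root (Maxine): max(7, 11, 7) = 11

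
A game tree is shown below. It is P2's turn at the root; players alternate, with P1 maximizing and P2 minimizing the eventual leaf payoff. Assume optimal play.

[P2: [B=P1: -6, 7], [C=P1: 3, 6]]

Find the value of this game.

6

B (P1): max(-6, 7) = 7
C (P1): max(3, 6) = 6
Root (P2): min(7, 6) = 6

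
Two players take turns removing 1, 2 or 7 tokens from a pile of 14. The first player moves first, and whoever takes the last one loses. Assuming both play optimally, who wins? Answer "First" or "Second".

Mark each pile size as W (mover wins) or L (mover loses):
i:   0  1  2  3  4  5  6  7  8  9 10 11 12 13 14
     W  L  W  W  L  W  W  L  W  W  L  W  W  L  W
Position 14 is W, so the first player wins.

First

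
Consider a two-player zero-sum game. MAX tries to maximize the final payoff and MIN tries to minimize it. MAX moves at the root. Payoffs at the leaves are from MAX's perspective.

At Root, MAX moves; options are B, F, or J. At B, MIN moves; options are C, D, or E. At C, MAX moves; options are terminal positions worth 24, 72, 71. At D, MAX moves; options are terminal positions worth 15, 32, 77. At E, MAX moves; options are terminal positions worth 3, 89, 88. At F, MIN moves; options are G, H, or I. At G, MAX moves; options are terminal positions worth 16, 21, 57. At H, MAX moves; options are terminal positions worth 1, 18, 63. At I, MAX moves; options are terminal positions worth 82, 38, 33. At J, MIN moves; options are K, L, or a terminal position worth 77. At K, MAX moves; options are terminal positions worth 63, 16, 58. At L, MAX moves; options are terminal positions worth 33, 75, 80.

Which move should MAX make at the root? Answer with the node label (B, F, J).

C (MAX): max(24, 72, 71) = 72
D (MAX): max(15, 32, 77) = 77
E (MAX): max(3, 89, 88) = 89
B (MIN): min(72, 77, 89) = 72
G (MAX): max(16, 21, 57) = 57
H (MAX): max(1, 18, 63) = 63
I (MAX): max(82, 38, 33) = 82
F (MIN): min(57, 63, 82) = 57
K (MAX): max(63, 16, 58) = 63
L (MAX): max(33, 75, 80) = 80
J (MIN): min(63, 80, 77) = 63
Root (MAX): max(72, 57, 63) = 72
MAX picks the child with the highest value: B (value 72).

B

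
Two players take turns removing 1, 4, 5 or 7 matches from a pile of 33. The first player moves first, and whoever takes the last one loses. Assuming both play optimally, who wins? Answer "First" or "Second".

Second

Positions where the player to move wins (W) vs loses (L):
i:   0  1  2  3  4  5  6  7  8  9 10 11 12 13 14 15 16 17 18 19 20 21 22 23 24 25 26 27 28 29 30 31 32 33
     W  L  W  L  W  W  W  W  W  L  W  L  W  W  W  W  W  L  W  L  W  W  W  W  W  L  W  L  W  W  W  W  W  L
Position 33 is L, so the second player wins.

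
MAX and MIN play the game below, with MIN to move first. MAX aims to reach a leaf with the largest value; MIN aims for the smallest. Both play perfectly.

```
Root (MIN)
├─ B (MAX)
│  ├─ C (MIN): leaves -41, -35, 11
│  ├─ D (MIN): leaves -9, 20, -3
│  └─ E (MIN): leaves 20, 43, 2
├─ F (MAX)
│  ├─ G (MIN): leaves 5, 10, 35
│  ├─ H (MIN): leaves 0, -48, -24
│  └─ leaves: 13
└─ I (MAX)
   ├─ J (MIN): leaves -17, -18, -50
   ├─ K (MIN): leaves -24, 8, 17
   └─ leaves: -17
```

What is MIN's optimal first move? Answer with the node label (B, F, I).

I

C (MIN): min(-41, -35, 11) = -41
D (MIN): min(-9, 20, -3) = -9
E (MIN): min(20, 43, 2) = 2
B (MAX): max(-41, -9, 2) = 2
G (MIN): min(5, 10, 35) = 5
H (MIN): min(0, -48, -24) = -48
F (MAX): max(5, -48, 13) = 13
J (MIN): min(-17, -18, -50) = -50
K (MIN): min(-24, 8, 17) = -24
I (MAX): max(-50, -24, -17) = -17
Root (MIN): min(2, 13, -17) = -17
MIN picks the child with the lowest value: I (value -17).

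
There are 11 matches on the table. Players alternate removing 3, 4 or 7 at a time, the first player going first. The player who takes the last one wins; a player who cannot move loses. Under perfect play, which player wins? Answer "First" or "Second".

Second

i:   0  1  2  3  4  5  6  7  8  9 10 11
     L  L  L  W  W  W  W  W  W  W  L  L
Position 11 is L, so the second player wins.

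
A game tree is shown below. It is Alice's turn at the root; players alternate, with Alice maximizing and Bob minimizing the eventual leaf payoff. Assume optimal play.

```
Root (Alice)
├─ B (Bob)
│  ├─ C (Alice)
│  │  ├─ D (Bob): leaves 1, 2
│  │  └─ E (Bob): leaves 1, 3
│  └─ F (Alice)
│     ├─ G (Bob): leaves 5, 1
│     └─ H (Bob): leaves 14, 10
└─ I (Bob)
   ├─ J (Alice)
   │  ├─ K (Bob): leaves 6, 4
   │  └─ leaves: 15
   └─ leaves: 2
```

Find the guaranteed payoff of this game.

D (Bob): min(1, 2) = 1
E (Bob): min(1, 3) = 1
C (Alice): max(1, 1) = 1
G (Bob): min(5, 1) = 1
H (Bob): min(14, 10) = 10
F (Alice): max(1, 10) = 10
B (Bob): min(1, 10) = 1
K (Bob): min(6, 4) = 4
J (Alice): max(4, 15) = 15
I (Bob): min(15, 2) = 2
Root (Alice): max(1, 2) = 2

2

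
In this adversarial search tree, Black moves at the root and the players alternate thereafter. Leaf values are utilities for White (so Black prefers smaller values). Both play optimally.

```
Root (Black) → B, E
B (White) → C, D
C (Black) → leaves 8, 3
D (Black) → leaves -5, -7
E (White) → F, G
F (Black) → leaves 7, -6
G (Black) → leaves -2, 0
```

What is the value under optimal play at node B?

C: min(8, 3) = 3
D: min(-5, -7) = -7
B: max(3, -7) = 3

3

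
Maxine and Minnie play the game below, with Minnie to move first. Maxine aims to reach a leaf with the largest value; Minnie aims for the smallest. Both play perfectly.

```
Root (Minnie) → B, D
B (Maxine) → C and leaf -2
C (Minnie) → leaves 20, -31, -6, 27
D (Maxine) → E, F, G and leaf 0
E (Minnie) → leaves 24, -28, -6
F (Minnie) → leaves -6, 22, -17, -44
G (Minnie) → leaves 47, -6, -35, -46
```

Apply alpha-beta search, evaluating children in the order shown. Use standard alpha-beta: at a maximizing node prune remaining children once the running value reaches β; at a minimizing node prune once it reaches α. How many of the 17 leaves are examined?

16

C [α=-∞,β=+∞]: v=-31
B [α=-∞,β=+∞]: v=-2
E [α=-∞,β=-2]: v=-28
F [α=-28,β=-2]: v=-44
G [α=-28,β=-2]: v=-35 after child 3 ≤ α → α-cutoff, skip 1
D [α=-∞,β=-2]: v=0
Root [α=-∞,β=+∞]: v=-2
Leaves evaluated: 16 of 17.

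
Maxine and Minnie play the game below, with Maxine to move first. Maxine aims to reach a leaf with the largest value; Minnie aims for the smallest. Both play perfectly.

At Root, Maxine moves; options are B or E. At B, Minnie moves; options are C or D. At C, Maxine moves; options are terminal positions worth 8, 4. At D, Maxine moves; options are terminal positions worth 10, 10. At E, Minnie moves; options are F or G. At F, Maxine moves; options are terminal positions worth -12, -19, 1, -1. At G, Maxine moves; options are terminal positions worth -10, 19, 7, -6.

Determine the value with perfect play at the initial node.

8

C (Maxine): max(8, 4) = 8
D (Maxine): max(10, 10) = 10
B (Minnie): min(8, 10) = 8
F (Maxine): max(-12, -19, 1, -1) = 1
G (Maxine): max(-10, 19, 7, -6) = 19
E (Minnie): min(1, 19) = 1
Root (Maxine): max(8, 1) = 8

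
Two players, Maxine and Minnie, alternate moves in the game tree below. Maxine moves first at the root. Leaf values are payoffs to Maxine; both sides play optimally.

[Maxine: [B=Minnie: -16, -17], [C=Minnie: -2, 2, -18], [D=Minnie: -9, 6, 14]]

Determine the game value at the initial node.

B (Minnie): min(-16, -17) = -17
C (Minnie): min(-2, 2, -18) = -18
D (Minnie): min(-9, 6, 14) = -9
Root (Maxine): max(-17, -18, -9) = -9

-9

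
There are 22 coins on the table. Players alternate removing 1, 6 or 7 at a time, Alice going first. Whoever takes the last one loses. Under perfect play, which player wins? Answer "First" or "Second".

First

Mark each pile size as W (mover wins) or L (mover loses):
i:   0  1  2  3  4  5  6  7  8  9 10 11 12 13 14 15 16 17 18 19 20 21 22
     W  L  W  L  W  L  W  W  W  W  W  W  W  L  W  L  W  L  W  W  W  W  W
Position 22 is W, so the first player wins.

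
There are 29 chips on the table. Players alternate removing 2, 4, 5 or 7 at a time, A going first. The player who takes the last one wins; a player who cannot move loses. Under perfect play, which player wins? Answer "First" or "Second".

First

Positions where the player to move wins (W) vs loses (L):
i:   0  1  2  3  4  5  6  7  8  9 10 11 12 13 14 15 16 17 18 19 20 21 22 23 24 25 26 27 28 29
     L  L  W  W  W  W  W  W  W  L  L  W  W  W  W  W  W  W  L  L  W  W  W  W  W  W  W  L  L  W
Position 29 is W, so the first player wins.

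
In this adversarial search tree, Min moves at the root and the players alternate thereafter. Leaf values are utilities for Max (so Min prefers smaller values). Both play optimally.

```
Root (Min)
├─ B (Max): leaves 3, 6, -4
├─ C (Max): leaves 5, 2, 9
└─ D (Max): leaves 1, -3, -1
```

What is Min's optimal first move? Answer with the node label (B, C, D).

B (Max): max(3, 6, -4) = 6
C (Max): max(5, 2, 9) = 9
D (Max): max(1, -3, -1) = 1
Root (Min): min(6, 9, 1) = 1
Min picks the child with the lowest value: D (value 1).

D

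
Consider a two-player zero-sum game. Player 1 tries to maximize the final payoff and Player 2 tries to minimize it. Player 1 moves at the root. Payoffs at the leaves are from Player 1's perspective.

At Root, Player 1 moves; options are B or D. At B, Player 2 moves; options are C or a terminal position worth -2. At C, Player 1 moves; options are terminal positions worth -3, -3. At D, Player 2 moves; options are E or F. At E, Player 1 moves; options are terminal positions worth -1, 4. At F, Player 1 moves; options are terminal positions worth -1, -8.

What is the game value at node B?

-3

C: max(-3, -3) = -3
B: min(-3, -2) = -3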